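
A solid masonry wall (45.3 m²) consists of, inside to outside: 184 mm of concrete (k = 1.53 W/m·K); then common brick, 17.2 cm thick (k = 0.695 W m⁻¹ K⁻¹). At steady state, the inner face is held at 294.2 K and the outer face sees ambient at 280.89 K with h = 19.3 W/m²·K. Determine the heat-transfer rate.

Q = 1440 W

Resistance network (inner→outer):
  R_concrete = L/(kA) = 0.184/(1.53·45.3) = 0.002655 K/W
  R_common brick = L/(kA) = 0.172/(0.695·45.3) = 0.005463 K/W
  R_conv,out = 1/(hA) = 1/(19.3·45.3) = 0.001144 K/W
ΣR = 0.002655 + 0.005463 + 0.001144 = 0.009262 K/W
Q = ΔT/ΣR = (294.2 K − 280.89 K)/0.009262 = 1440 W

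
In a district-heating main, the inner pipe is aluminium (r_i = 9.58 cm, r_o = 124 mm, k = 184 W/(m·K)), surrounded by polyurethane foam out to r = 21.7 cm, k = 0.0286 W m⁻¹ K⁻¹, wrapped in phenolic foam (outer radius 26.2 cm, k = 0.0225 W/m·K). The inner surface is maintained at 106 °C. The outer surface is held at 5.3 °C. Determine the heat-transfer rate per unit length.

Q' = 22.6 W/m

Series thermal resistances, inner to outer:
  R'_aluminium = ln(0.124/0.0958)/(2πk) = 0.2580/(2π·184) = 2.232×10^-4 m·K/W
  R'_polyurethane foam = ln(0.217/0.124)/(2πk) = 0.5596/(2π·0.0286) = 3.114 m·K/W
  R'_phenolic foam = ln(0.262/0.217)/(2πk) = 0.1884/(2π·0.0225) = 1.333 m·K/W
ΣR = 2.232×10^-4 + 3.114 + 1.333 = 4.447 m·K/W
Q' = ΔT/ΣR = (106 °C − 5.3 °C)/4.447 = 22.6 W/m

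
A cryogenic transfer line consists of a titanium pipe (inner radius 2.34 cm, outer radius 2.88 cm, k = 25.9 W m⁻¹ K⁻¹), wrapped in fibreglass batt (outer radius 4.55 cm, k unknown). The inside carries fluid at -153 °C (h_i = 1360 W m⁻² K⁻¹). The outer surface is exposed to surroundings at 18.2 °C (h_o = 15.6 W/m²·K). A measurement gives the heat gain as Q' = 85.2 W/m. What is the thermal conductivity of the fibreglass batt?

ΣR = ΔT/Q' = |-153 − 18.2|/85.2 = 2.009 m·K/W
Known resistances:
  R'_conv,in = 1/(2πr h) = 1/(2π·0.0234·1360) = 0.005001 m·K/W
  R'_titanium = ln(0.0288/0.0234)/(2πk) = 0.2076/(2π·25.9) = 0.001276 m·K/W
  R'_conv,out = 1/(2πr h) = 1/(2π·0.0455·15.6) = 0.2242 m·K/W
R_fibreglass batt = ΣR − ΣR_known = 2.009 − 0.2305 = 1.778 m·K/W
ln(r₂/r₁)/(2πk) = 1.778 ⇒ k = 0.4573/(2π·1.778) = 0.0409 W/m·K

k = 0.0409 W/m·K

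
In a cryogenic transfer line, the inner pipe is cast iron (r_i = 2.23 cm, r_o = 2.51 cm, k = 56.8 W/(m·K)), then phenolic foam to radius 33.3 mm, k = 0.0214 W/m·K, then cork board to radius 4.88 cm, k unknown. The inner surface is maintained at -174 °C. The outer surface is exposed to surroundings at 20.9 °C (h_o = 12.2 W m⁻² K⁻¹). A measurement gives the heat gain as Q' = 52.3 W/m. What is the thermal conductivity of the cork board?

k = 0.0448 W/m·K

ΣR = ΔT/Q' = |-174 − 20.9|/52.3 = 3.727 m·K/W
Known resistances:
  R'_cast iron = ln(0.0251/0.0223)/(2πk) = 0.1183/(2π·56.8) = 3.314×10^-4 m·K/W
  R'_phenolic foam = ln(0.0333/0.0251)/(2πk) = 0.2827/(2π·0.0214) = 2.102 m·K/W
  R'_conv,out = 1/(2πr h) = 1/(2π·0.0488·12.2) = 0.2673 m·K/W
R_cork board = ΣR − ΣR_known = 3.727 − 2.370 = 1.357 m·K/W
ln(r₂/r₁)/(2πk) = 1.357 ⇒ k = 0.3822/(2π·1.357) = 0.0448 W/m·K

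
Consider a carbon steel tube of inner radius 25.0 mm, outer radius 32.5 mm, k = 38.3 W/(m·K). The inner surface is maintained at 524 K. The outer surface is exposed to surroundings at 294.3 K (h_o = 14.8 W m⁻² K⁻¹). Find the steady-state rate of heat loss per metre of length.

Resistance network (inner→outer):
  R'_carbon steel = ln(0.0325/0.0250)/(2πk) = 0.2624/(2π·38.3) = 0.001090 m·K/W
  R'_conv,out = 1/(2πr h) = 1/(2π·0.0325·14.8) = 0.3309 m·K/W
ΣR = 0.001090 + 0.3309 = 0.3320 m·K/W
Q' = ΔT/ΣR = (524 K − 294.3 K)/0.3320 = 692 W/m

Q' = 692 W/m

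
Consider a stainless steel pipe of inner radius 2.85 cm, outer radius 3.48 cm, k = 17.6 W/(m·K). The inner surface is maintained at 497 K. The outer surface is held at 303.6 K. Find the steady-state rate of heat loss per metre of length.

Q' = 2πk·ΔT/ln(r₂/r₁) = 2π × 17.6 × 193.4 / ln(0.0348/0.0285) = 1.07×10^5 W/m

Q' = 107 kW/m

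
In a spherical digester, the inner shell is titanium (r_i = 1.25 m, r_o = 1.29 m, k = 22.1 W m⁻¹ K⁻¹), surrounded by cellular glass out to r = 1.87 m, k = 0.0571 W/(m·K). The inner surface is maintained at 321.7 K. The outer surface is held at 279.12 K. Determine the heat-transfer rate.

Q = 127 W

Treat each layer as a resistance in series:
  R_titanium = (1/1.25 − 1/1.29)/(4πk) = 0.02481/(4π·22.1) = 8.932×10^-5 K/W
  R_cellular glass = (1/1.29 − 1/1.87)/(4πk) = 0.2404/(4π·0.0571) = 0.3351 K/W
ΣR = 8.932×10^-5 + 0.3351 = 0.3352 K/W
Q = ΔT/ΣR = (321.7 K − 279.12 K)/0.3352 = 127 W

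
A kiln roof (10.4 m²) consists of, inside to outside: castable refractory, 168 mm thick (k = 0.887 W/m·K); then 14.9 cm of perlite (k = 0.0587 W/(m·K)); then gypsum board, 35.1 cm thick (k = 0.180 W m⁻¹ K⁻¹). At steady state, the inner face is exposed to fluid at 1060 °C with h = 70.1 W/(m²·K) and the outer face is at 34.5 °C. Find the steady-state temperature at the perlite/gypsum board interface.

T = 461 °C

Series thermal resistances, inner to outer:
  R_conv,in = 1/(hA) = 1/(70.1·10.4) = 0.001372 K/W
  R_castable refractory = L/(kA) = 0.168/(0.887·10.4) = 0.01821 K/W
  R_perlite = L/(kA) = 0.149/(0.0587·10.4) = 0.2441 K/W
  R_gypsum board = L/(kA) = 0.351/(0.180·10.4) = 0.1875 K/W
ΣR = 0.001372 + 0.01821 + 0.2441 + 0.1875 = 0.4512 K/W
Q = ΔT/ΣR = (1060 °C − 34.5 °C)/0.4512 = 2273 W
From the inner boundary to the perlite/gypsum board interface, ΣR_partial = 0.2637 K/W.
T_interface = T_in − Q·ΣR_partial = 1060 °C − (2273)(0.2637) = 461 °C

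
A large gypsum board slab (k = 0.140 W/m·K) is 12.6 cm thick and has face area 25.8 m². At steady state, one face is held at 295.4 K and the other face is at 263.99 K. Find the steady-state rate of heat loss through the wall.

Q = 900 W

Q = kA·ΔT/L = 0.140 × 25.8 × |295.4 K − 263.99 K| / 0.126 = 900 W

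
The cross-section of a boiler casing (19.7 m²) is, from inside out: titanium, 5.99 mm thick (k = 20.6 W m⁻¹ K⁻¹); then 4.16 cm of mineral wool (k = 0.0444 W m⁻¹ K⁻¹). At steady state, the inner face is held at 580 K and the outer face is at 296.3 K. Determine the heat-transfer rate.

Q = 5960 W

Treat each layer as a resistance in series:
  R_titanium = L/(kA) = 0.00599/(20.6·19.7) = 1.476×10^-5 K/W
  R_mineral wool = L/(kA) = 0.0416/(0.0444·19.7) = 0.04756 K/W
ΣR = 1.476×10^-5 + 0.04756 = 0.04757 K/W
Q = ΔT/ΣR = (580 K − 296.3 K)/0.04757 = 5960 W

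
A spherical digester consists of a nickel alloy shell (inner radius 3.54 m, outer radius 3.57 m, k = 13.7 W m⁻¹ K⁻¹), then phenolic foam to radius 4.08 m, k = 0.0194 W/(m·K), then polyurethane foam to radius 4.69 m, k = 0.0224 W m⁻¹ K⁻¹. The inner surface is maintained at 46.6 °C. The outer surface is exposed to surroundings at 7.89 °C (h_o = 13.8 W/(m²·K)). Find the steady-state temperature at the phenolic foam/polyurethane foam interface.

T = 25.0 °C

Resistance network (inner→outer):
  R_nickel alloy = (1/3.54 − 1/3.57)/(4πk) = 0.002374/(4π·13.7) = 1.379×10^-5 K/W
  R_phenolic foam = (1/3.57 − 1/4.08)/(4πk) = 0.03501/(4π·0.0194) = 0.1436 K/W
  R_polyurethane foam = (1/4.08 − 1/4.69)/(4πk) = 0.03188/(4π·0.0224) = 0.1133 K/W
  R_conv,out = 1/(4πr²h) = 1/(4π·4.69²·13.8) = 2.622×10^-4 K/W
ΣR = 1.379×10^-5 + 0.1436 + 0.1133 + 2.622×10^-4 = 0.2572 K/W
Q = ΔT/ΣR = (46.6 °C − 7.89 °C)/0.2572 = 150.5 W
From the inner boundary to the phenolic foam/polyurethane foam interface, ΣR_partial = 0.1436 K/W.
T_interface = T_in − Q·ΣR_partial = 46.6 °C − (150.5)(0.1436) = 25.0 °C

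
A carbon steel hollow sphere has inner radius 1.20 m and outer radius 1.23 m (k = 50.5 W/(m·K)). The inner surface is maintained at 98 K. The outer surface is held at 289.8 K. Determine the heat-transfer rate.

Q = 5.99×10^6 W

Q = 4πk·ΔT/(1/r₁ − 1/r₂) = 4π × 50.5 × 191.8 / (1/1.20 − 1/1.23) = 5.99×10^6 W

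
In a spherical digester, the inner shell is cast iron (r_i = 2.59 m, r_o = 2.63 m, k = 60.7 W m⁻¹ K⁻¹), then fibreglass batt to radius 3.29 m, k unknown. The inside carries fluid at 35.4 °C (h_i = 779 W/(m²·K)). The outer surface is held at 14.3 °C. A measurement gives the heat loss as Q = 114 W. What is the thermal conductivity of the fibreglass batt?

k = 0.0328 W/m·K

ΣR = ΔT/Q = |35.4 − 14.3|/114 = 0.1851 K/W
Known resistances:
  R_conv,in = 1/(4πr²h) = 1/(4π·2.59²·779) = 1.523×10^-5 K/W
  R_cast iron = (1/2.59 − 1/2.63)/(4πk) = 0.005872/(4π·60.7) = 7.698×10^-6 K/W
R_fibreglass batt = ΣR − ΣR_known = 0.1851 − 2.293×10^-5 = 0.1851 K/W
(1/r₁−1/r₂)/(4πk) = 0.1851 ⇒ k = 0.07628/(4π·0.1851) = 0.0328 W/m·K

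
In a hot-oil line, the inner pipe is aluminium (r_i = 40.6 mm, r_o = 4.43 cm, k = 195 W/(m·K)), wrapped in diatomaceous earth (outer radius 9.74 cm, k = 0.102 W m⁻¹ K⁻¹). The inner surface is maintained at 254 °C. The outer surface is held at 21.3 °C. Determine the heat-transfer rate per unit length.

Q' = 189 W/m

Series thermal resistances, inner to outer:
  R'_aluminium = ln(0.0443/0.0406)/(2πk) = 0.08722/(2π·195) = 7.118×10^-5 m·K/W
  R'_diatomaceous earth = ln(0.0974/0.0443)/(2πk) = 0.7878/(2π·0.102) = 1.229 m·K/W
ΣR = 7.118×10^-5 + 1.229 = 1.229 m·K/W
Q' = ΔT/ΣR = (254 °C − 21.3 °C)/1.229 = 189 W/m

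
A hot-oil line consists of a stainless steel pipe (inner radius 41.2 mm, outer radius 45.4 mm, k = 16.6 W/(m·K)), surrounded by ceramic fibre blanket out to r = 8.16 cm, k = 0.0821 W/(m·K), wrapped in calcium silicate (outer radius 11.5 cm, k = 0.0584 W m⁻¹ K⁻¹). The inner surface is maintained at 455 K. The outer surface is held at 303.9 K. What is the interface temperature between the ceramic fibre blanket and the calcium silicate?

T = 372.1 K

Series thermal resistances, inner to outer:
  R'_stainless steel = ln(0.0454/0.0412)/(2πk) = 0.09707/(2π·16.6) = 9.307×10^-4 m·K/W
  R'_ceramic fibre blanket = ln(0.0816/0.0454)/(2πk) = 0.5863/(2π·0.0821) = 1.137 m·K/W
  R'_calcium silicate = ln(0.115/0.0816)/(2πk) = 0.3431/(2π·0.0584) = 0.9350 m·K/W
ΣR = 9.307×10^-4 + 1.137 + 0.9350 = 2.073 m·K/W
Q' = ΔT/ΣR = (455 K − 303.9 K)/2.073 = 72.89 W/m
From the inner boundary to the ceramic fibre blanket/calcium silicate interface, ΣR_partial = 1.138 m·K/W.
T_interface = T_in − Q'·ΣR_partial = 455 K − (72.89)(1.138) = 372.1 K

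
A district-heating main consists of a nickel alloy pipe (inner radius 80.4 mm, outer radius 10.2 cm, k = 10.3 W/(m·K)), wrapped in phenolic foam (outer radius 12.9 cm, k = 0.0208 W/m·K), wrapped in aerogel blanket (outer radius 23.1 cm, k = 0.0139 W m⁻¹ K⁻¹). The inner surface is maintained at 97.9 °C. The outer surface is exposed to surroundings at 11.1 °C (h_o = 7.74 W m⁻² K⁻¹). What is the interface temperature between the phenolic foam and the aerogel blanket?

T = 79.6 °C

Resistance network (inner→outer):
  R'_nickel alloy = ln(0.102/0.0804)/(2πk) = 0.2380/(2π·10.3) = 0.003677 m·K/W
  R'_phenolic foam = ln(0.129/0.102)/(2πk) = 0.2348/(2π·0.0208) = 1.797 m·K/W
  R'_aerogel blanket = ln(0.231/0.129)/(2πk) = 0.5826/(2π·0.0139) = 6.671 m·K/W
  R'_conv,out = 1/(2πr h) = 1/(2π·0.231·7.74) = 0.08902 m·K/W
ΣR = 0.003677 + 1.797 + 6.671 + 0.08902 = 8.561 m·K/W
Q' = ΔT/ΣR = (97.9 °C − 11.1 °C)/8.561 = 10.14 W/m
From the inner boundary to the phenolic foam/aerogel blanket interface, ΣR_partial = 1.801 m·K/W.
T_interface = T_in − Q'·ΣR_partial = 97.9 °C − (10.14)(1.801) = 79.6 °C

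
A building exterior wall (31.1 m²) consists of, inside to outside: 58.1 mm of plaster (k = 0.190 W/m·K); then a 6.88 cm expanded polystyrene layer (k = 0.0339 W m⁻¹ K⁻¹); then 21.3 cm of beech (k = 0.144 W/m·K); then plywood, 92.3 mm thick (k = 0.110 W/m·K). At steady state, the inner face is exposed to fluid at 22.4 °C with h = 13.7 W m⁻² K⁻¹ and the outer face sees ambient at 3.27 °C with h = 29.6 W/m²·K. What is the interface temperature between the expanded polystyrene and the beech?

Treat each layer as a resistance in series:
  R_conv,in = 1/(hA) = 1/(13.7·31.1) = 0.002347 K/W
  R_plaster = L/(kA) = 0.0581/(0.190·31.1) = 0.009832 K/W
  R_expanded polystyrene = L/(kA) = 0.0688/(0.0339·31.1) = 0.06526 K/W
  R_beech = L/(kA) = 0.213/(0.144·31.1) = 0.04756 K/W
  R_plywood = L/(kA) = 0.0923/(0.110·31.1) = 0.02698 K/W
  R_conv,out = 1/(hA) = 1/(29.6·31.1) = 0.001086 K/W
ΣR = 0.002347 + 0.009832 + 0.06526 + 0.04756 + 0.02698 + 0.001086 = 0.1531 K/W
Q = ΔT/ΣR = (22.4 °C − 3.27 °C)/0.1531 = 125.0 W
From the inner boundary to the expanded polystyrene/beech interface, ΣR_partial = 0.07744 K/W.
T_interface = T_in − Q·ΣR_partial = 22.4 °C − (125.0)(0.07744) = 12.7 °C

T = 12.7 °C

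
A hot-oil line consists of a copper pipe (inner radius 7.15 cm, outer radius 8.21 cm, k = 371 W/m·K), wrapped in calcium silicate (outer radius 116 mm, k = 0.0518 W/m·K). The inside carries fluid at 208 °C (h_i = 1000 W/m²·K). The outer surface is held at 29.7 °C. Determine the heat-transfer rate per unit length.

Q' = 168 W/m

Series thermal resistances, inner to outer:
  R'_conv,in = 1/(2πr h) = 1/(2π·0.0715·1000) = 0.002226 m·K/W
  R'_copper = ln(0.0821/0.0715)/(2πk) = 0.1382/(2π·371) = 5.930×10^-5 m·K/W
  R'_calcium silicate = ln(0.116/0.0821)/(2πk) = 0.3457/(2π·0.0518) = 1.062 m·K/W
ΣR = 0.002226 + 5.930×10^-5 + 1.062 = 1.064 m·K/W
Q' = ΔT/ΣR = (208 °C − 29.7 °C)/1.064 = 168 W/m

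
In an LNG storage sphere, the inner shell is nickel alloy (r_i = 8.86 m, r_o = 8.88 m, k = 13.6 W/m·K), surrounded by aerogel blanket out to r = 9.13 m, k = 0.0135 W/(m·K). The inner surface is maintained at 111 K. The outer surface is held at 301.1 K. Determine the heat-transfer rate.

Q = 10.5 kW

Resistance network (inner→outer):
  R_nickel alloy = (1/8.86 − 1/8.88)/(4πk) = 2.542×10^-4/(4π·13.6) = 1.487×10^-6 K/W
  R_aerogel blanket = (1/8.88 − 1/9.13)/(4πk) = 0.003084/(4π·0.0135) = 0.01818 K/W
ΣR = 1.487×10^-6 + 0.01818 = 0.01818 K/W
Q = ΔT/ΣR = (111 K − 301.1 K)/0.01818 = -10500 W
(Negative Q ⇒ heat flows inward; heat gain = 10500 W.)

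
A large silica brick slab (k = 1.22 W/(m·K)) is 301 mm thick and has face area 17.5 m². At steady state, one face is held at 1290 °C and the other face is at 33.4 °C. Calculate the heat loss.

Q = kA·ΔT/L = 1.22 × 17.5 × |1290 °C − 33.4 °C| / 0.301 = 89100 W

Q = 89100 W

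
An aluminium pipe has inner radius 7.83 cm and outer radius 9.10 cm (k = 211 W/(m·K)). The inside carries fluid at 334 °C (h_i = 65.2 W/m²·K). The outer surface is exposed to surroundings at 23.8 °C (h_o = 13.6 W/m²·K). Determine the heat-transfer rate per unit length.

Q' = 1940 W/m

Resistance network (inner→outer):
  R'_conv,in = 1/(2πr h) = 1/(2π·0.0783·65.2) = 0.03118 m·K/W
  R'_aluminium = ln(0.0910/0.0783)/(2πk) = 0.1503/(2π·211) = 1.134×10^-4 m·K/W
  R'_conv,out = 1/(2πr h) = 1/(2π·0.0910·13.6) = 0.1286 m·K/W
ΣR = 0.03118 + 1.134×10^-4 + 0.1286 = 0.1599 m·K/W
Q' = ΔT/ΣR = (334 °C − 23.8 °C)/0.1599 = 1940 W/m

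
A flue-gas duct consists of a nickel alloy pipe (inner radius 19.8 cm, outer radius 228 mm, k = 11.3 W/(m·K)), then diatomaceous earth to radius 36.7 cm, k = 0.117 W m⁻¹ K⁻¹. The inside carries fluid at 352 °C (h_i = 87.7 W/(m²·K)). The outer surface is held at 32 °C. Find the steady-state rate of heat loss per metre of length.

Q' = 486 W/m

Series thermal resistances, inner to outer:
  R'_conv,in = 1/(2πr h) = 1/(2π·0.198·87.7) = 0.009165 m·K/W
  R'_nickel alloy = ln(0.228/0.198)/(2πk) = 0.1411/(2π·11.3) = 0.001987 m·K/W
  R'_diatomaceous earth = ln(0.367/0.228)/(2πk) = 0.4760/(2π·0.117) = 0.6475 m·K/W
ΣR = 0.009165 + 0.001987 + 0.6475 = 0.6587 m·K/W
Q' = ΔT/ΣR = (352 °C − 32 °C)/0.6587 = 486 W/m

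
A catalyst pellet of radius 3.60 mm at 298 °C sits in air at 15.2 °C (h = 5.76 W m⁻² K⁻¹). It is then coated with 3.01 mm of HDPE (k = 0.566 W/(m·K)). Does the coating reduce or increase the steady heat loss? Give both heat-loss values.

Critical radius for a sphere: r_cr = 2k/h = 0.197 m = 19.7 cm.
Outer radius after coating: r₂ = 0.00360 + 0.00301 = 0.00661 m.
Since r₁ < r_cr and r₂ ≤ r_cr, the coating moves toward the maximum at r_cr — heat loss rises.
Bare: R = 1/(4πr₁²h) = 1066 K/W; Q = 282.8/1066 = 0.265 W.
Coated: R = R_cond + R_conv = 334.0 K/W; Q = 282.8/334.0 = 0.847 W.

increases: 0.265 → 0.847 W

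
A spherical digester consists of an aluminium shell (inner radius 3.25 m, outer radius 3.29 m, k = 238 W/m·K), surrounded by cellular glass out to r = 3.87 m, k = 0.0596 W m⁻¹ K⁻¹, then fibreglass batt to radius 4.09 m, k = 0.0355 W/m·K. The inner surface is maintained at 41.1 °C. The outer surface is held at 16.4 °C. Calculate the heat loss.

Q = 269 W

Resistance network (inner→outer):
  R_aluminium = (1/3.25 − 1/3.29)/(4πk) = 0.003741/(4π·238) = 1.251×10^-6 K/W
  R_cellular glass = (1/3.29 − 1/3.87)/(4πk) = 0.04555/(4π·0.0596) = 0.06082 K/W
  R_fibreglass batt = (1/3.87 − 1/4.09)/(4πk) = 0.01390/(4π·0.0355) = 0.03116 K/W
ΣR = 1.251×10^-6 + 0.06082 + 0.03116 = 0.09198 K/W
Q = ΔT/ΣR = (41.1 °C − 16.4 °C)/0.09198 = 269 W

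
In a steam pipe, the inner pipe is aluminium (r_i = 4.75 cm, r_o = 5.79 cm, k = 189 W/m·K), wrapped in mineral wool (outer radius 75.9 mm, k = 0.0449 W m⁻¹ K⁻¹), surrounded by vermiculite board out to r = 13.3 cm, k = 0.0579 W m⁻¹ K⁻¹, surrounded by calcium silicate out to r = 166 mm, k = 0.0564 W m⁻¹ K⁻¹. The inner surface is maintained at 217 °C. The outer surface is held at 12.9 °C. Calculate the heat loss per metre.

Series thermal resistances, inner to outer:
  R'_aluminium = ln(0.0579/0.0475)/(2πk) = 0.1980/(2π·189) = 1.667×10^-4 m·K/W
  R'_mineral wool = ln(0.0759/0.0579)/(2πk) = 0.2707/(2π·0.0449) = 0.9595 m·K/W
  R'_vermiculite board = ln(0.133/0.0759)/(2πk) = 0.5609/(2π·0.0579) = 1.542 m·K/W
  R'_calcium silicate = ln(0.166/0.133)/(2πk) = 0.2216/(2π·0.0564) = 0.6254 m·K/W
ΣR = 1.667×10^-4 + 0.9595 + 1.542 + 0.6254 = 3.127 m·K/W
Q' = ΔT/ΣR = (217 °C − 12.9 °C)/3.127 = 65.3 W/m

Q' = 65.3 W/m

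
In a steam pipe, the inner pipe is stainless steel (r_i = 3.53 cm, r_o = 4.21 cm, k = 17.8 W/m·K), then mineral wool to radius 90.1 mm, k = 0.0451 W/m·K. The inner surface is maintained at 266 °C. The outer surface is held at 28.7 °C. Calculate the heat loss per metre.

Q' = 88.3 W/m

Treat each layer as a resistance in series:
  R'_stainless steel = ln(0.0421/0.0353)/(2πk) = 0.1762/(2π·17.8) = 0.001575 m·K/W
  R'_mineral wool = ln(0.0901/0.0421)/(2πk) = 0.7609/(2π·0.0451) = 2.685 m·K/W
ΣR = 0.001575 + 2.685 = 2.687 m·K/W
Q' = ΔT/ΣR = (266 °C − 28.7 °C)/2.687 = 88.3 W/m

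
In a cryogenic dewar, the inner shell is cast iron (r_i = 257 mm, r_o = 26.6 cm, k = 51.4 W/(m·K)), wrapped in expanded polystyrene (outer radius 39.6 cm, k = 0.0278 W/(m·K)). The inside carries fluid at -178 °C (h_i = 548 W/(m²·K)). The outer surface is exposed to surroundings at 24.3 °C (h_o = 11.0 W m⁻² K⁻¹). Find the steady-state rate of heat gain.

Resistance network (inner→outer):
  R_conv,in = 1/(4πr²h) = 1/(4π·0.257²·548) = 0.002199 K/W
  R_cast iron = (1/0.257 − 1/0.266)/(4πk) = 0.1317/(4π·51.4) = 2.038×10^-4 K/W
  R_expanded polystyrene = (1/0.266 − 1/0.396)/(4πk) = 1.234/(4π·0.0278) = 3.533 K/W
  R_conv,out = 1/(4πr²h) = 1/(4π·0.396²·11.0) = 0.04613 K/W
ΣR = 0.002199 + 2.038×10^-4 + 3.533 + 0.04613 = 3.582 K/W
Q = ΔT/ΣR = (-178 °C − 24.3 °C)/3.582 = -56.5 W
(Negative Q ⇒ heat flows inward; heat gain = 56.5 W.)

Q = 56.5 W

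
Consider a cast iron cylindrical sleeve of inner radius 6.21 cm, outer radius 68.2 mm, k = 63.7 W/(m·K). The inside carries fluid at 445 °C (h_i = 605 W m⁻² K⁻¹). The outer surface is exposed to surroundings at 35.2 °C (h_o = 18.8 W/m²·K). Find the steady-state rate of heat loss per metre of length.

Q' = 3190 W/m

Resistance network (inner→outer):
  R'_conv,in = 1/(2πr h) = 1/(2π·0.0621·605) = 0.004236 m·K/W
  R'_cast iron = ln(0.0682/0.0621)/(2πk) = 0.09370/(2π·63.7) = 2.341×10^-4 m·K/W
  R'_conv,out = 1/(2πr h) = 1/(2π·0.0682·18.8) = 0.1241 m·K/W
ΣR = 0.004236 + 2.341×10^-4 + 0.1241 = 0.1286 m·K/W
Q' = ΔT/ΣR = (445 °C − 35.2 °C)/0.1286 = 3190 W/m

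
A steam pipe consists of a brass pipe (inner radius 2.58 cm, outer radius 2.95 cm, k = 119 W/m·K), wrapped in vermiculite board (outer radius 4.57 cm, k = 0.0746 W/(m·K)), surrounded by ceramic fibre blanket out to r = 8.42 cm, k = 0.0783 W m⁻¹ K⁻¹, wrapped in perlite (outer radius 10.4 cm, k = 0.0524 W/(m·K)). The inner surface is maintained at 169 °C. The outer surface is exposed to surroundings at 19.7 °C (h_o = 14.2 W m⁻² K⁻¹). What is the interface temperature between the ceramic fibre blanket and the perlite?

T = 57.9 °C

Treat each layer as a resistance in series:
  R'_brass = ln(0.0295/0.0258)/(2πk) = 0.1340/(2π·119) = 1.792×10^-4 m·K/W
  R'_vermiculite board = ln(0.0457/0.0295)/(2πk) = 0.4377/(2π·0.0746) = 0.9338 m·K/W
  R'_ceramic fibre blanket = ln(0.0842/0.0457)/(2πk) = 0.6111/(2π·0.0783) = 1.242 m·K/W
  R'_perlite = ln(0.104/0.0842)/(2πk) = 0.2112/(2π·0.0524) = 0.6415 m·K/W
  R'_conv,out = 1/(2πr h) = 1/(2π·0.104·14.2) = 0.1078 m·K/W
ΣR = 1.792×10^-4 + 0.9338 + 1.242 + 0.6415 + 0.1078 = 2.925 m·K/W
Q' = ΔT/ΣR = (169 °C − 19.7 °C)/2.925 = 51.04 W/m
From the inner boundary to the ceramic fibre blanket/perlite interface, ΣR_partial = 2.176 m·K/W.
T_interface = T_in − Q'·ΣR_partial = 169 °C − (51.04)(2.176) = 57.9 °C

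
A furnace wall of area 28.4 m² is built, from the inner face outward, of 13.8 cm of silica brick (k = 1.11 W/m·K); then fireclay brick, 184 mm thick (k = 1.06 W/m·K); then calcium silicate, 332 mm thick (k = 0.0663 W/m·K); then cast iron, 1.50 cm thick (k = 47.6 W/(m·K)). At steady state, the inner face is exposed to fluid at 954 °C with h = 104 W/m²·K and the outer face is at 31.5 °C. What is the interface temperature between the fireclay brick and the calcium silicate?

Treat each layer as a resistance in series:
  R_conv,in = 1/(hA) = 1/(104·28.4) = 3.386×10^-4 K/W
  R_silica brick = L/(kA) = 0.138/(1.11·28.4) = 0.004378 K/W
  R_fireclay brick = L/(kA) = 0.184/(1.06·28.4) = 0.006112 K/W
  R_calcium silicate = L/(kA) = 0.332/(0.0663·28.4) = 0.1763 K/W
  R_cast iron = L/(kA) = 0.0150/(47.6·28.4) = 1.110×10^-5 K/W
ΣR = 3.386×10^-4 + 0.004378 + 0.006112 + 0.1763 + 1.110×10^-5 = 0.1871 K/W
Q = ΔT/ΣR = (954 °C − 31.5 °C)/0.1871 = 4931 W
From the inner boundary to the fireclay brick/calcium silicate interface, ΣR_partial = 0.01083 K/W.
T_interface = T_in − Q·ΣR_partial = 954 °C − (4931)(0.01083) = 901 °C

T = 901 °C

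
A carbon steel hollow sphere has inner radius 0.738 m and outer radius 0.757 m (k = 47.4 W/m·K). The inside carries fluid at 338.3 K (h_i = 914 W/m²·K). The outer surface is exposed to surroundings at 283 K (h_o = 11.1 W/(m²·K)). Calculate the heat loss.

Series thermal resistances, inner to outer:
  R_conv,in = 1/(4πr²h) = 1/(4π·0.738²·914) = 1.599×10^-4 K/W
  R_carbon steel = (1/0.738 − 1/0.757)/(4πk) = 0.03401/(4π·47.4) = 5.710×10^-5 K/W
  R_conv,out = 1/(4πr²h) = 1/(4π·0.757²·11.1) = 0.01251 K/W
ΣR = 1.599×10^-4 + 5.710×10^-5 + 0.01251 = 0.01273 K/W
Q = ΔT/ΣR = (338.3 K − 283 K)/0.01273 = 4340 W

Q = 4.34 kW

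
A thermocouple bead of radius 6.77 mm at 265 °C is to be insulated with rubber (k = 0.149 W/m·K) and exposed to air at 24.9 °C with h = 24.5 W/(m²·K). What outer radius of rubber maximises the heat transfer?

r_cr = 1.22 cm

For a sphere, r_cr = 2k_ins/h = 2·0.149/24.5 = 0.0122 m = 1.22 cm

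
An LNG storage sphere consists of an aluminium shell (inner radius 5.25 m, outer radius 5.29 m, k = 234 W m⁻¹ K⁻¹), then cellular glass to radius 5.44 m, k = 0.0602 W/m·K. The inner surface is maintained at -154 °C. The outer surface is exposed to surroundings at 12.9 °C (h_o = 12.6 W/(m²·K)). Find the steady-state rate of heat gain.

Q = 23500 W

Treat each layer as a resistance in series:
  R_aluminium = (1/5.25 − 1/5.29)/(4πk) = 0.001440/(4π·234) = 4.898×10^-7 K/W
  R_cellular glass = (1/5.29 − 1/5.44)/(4πk) = 0.005212/(4π·0.0602) = 0.006890 K/W
  R_conv,out = 1/(4πr²h) = 1/(4π·5.44²·12.6) = 2.134×10^-4 K/W
ΣR = 4.898×10^-7 + 0.006890 + 2.134×10^-4 = 0.007104 K/W
Q = ΔT/ΣR = (-154 °C − 12.9 °C)/0.007104 = -23500 W
(Negative Q ⇒ heat flows inward; heat gain = 23500 W.)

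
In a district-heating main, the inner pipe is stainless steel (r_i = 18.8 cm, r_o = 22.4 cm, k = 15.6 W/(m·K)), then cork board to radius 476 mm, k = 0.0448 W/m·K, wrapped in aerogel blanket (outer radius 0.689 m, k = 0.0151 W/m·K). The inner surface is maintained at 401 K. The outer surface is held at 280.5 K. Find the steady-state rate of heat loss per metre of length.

Q' = 18.3 W/m

Treat each layer as a resistance in series:
  R'_stainless steel = ln(0.224/0.188)/(2πk) = 0.1752/(2π·15.6) = 0.001787 m·K/W
  R'_cork board = ln(0.476/0.224)/(2πk) = 0.7538/(2π·0.0448) = 2.678 m·K/W
  R'_aerogel blanket = ln(0.689/0.476)/(2πk) = 0.3698/(2π·0.0151) = 3.898 m·K/W
ΣR = 0.001787 + 2.678 + 3.898 = 6.578 m·K/W
Q' = ΔT/ΣR = (401 K − 280.5 K)/6.578 = 18.3 W/m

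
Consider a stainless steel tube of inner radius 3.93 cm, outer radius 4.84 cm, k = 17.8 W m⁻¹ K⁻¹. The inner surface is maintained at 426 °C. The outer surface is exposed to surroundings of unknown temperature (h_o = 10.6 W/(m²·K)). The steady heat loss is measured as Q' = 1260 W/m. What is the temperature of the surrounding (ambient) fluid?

Series resistances:
  R'_stainless steel = ln(0.0484/0.0393)/(2πk) = 0.2083/(2π·17.8) = 0.001862 m·K/W
  R'_conv,out = 1/(2πr h) = 1/(2π·0.0484·10.6) = 0.3102 m·K/W
ΣR = 0.3121 m·K/W
ΔT = Q'·ΣR = 1260 × 0.3121 = 393.2 K
Heat flows outward, so T_out = T_in − ΔT = 426 − 393.2 = 32.8 °C

T_out = 32.8 °C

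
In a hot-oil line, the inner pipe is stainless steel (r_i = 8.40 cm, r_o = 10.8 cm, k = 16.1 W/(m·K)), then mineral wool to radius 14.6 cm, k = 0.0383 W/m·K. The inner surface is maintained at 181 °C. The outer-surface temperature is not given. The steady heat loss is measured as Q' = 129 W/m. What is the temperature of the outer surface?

Series resistances:
  R'_stainless steel = ln(0.108/0.0840)/(2πk) = 0.2513/(2π·16.1) = 0.002484 m·K/W
  R'_mineral wool = ln(0.146/0.108)/(2πk) = 0.3015/(2π·0.0383) = 1.253 m·K/W
ΣR = 1.255 m·K/W
ΔT = Q'·ΣR = 129 × 1.255 = 161.9 K
Heat flows outward, so T_out = T_in − ΔT = 181 − 161.9 = 19.1 °C

T_out = 19.1 °C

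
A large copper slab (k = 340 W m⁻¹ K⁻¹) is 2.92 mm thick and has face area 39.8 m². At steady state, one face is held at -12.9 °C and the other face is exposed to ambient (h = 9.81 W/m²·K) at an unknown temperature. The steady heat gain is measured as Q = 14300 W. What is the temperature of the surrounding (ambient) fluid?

Sum the resistances:
  R_copper = L/(kA) = 0.00292/(340·39.8) = 2.158×10^-7 K/W
  R_conv,out = 1/(hA) = 1/(9.81·39.8) = 0.002561 K/W
ΣR = 0.002561 K/W
ΔT = Q·ΣR = 14300 × 0.002561 = 36.62 K
Heat flows inward, so T_out = T_in + ΔT = -12.9 + 36.62 = 23.7 °C

T_out = 23.7 °C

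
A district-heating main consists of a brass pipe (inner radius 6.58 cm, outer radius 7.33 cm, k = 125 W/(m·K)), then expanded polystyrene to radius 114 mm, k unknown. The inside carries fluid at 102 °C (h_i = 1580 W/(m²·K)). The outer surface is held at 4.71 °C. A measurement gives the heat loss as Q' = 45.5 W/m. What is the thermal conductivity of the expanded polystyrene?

k = 0.0329 W/m·K

ΣR = ΔT/Q' = |102 − 4.71|/45.5 = 2.138 m·K/W
Known resistances:
  R'_conv,in = 1/(2πr h) = 1/(2π·0.0658·1580) = 0.001531 m·K/W
  R'_brass = ln(0.0733/0.0658)/(2πk) = 0.1079/(2π·125) = 1.374×10^-4 m·K/W
R_expanded polystyrene = ΣR − ΣR_known = 2.138 − 0.001668 = 2.136 m·K/W
ln(r₂/r₁)/(2πk) = 2.136 ⇒ k = 0.4416/(2π·2.136) = 0.0329 W/m·K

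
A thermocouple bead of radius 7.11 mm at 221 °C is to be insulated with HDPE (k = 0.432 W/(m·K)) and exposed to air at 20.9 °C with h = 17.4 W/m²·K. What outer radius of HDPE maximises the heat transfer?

For a sphere, r_cr = 2k_ins/h = 2·0.432/17.4 = 0.0497 m = 4.97 cm

r_cr = 4.97 cm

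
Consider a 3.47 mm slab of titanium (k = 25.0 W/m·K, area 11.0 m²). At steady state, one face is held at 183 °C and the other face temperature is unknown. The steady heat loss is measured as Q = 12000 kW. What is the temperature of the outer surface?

T_out = 31.6 °C

Series resistances:
  R_titanium = L/(kA) = 0.00347/(25.0·11.0) = 1.262×10^-5 K/W
ΣR = 1.262×10^-5 K/W
ΔT = Q·ΣR = 1.20×10^7 × 1.262×10^-5 = 151.4 K
Heat flows outward, so T_out = T_in − ΔT = 183 − 151.4 = 31.6 °C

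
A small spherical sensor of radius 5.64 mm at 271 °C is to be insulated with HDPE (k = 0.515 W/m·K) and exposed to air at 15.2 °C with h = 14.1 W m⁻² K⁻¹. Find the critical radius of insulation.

For a sphere, r_cr = 2k_ins/h = 2·0.515/14.1 = 0.0730 m = 7.30 cm

r_cr = 7.30 cm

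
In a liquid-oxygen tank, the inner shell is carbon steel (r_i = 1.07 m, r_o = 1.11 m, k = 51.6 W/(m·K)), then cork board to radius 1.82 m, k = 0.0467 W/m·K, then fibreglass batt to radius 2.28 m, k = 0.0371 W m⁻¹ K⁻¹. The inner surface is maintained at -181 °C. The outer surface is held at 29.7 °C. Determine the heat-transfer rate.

Resistance network (inner→outer):
  R_carbon steel = (1/1.07 − 1/1.11)/(4πk) = 0.03368/(4π·51.6) = 5.194×10^-5 K/W
  R_cork board = (1/1.11 − 1/1.82)/(4πk) = 0.3515/(4π·0.0467) = 0.5989 K/W
  R_fibreglass batt = (1/1.82 − 1/2.28)/(4πk) = 0.1109/(4π·0.0371) = 0.2378 K/W
ΣR = 5.194×10^-5 + 0.5989 + 0.2378 = 0.8368 K/W
Q = ΔT/ΣR = (-181 °C − 29.7 °C)/0.8368 = -252 W
(Negative Q ⇒ heat flows inward; heat gain = 252 W.)

Q = 252 W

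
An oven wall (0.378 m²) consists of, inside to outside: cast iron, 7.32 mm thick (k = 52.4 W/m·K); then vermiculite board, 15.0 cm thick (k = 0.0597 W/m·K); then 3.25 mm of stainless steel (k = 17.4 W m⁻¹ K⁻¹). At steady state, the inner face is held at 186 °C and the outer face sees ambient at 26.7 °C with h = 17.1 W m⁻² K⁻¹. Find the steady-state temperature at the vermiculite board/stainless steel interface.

T = 30.3 °C

Resistance network (inner→outer):
  R_cast iron = L/(kA) = 0.00732/(52.4·0.378) = 3.696×10^-4 K/W
  R_vermiculite board = L/(kA) = 0.150/(0.0597·0.378) = 6.647 K/W
  R_stainless steel = L/(kA) = 0.00325/(17.4·0.378) = 4.941×10^-4 K/W
  R_conv,out = 1/(hA) = 1/(17.1·0.378) = 0.1547 K/W
ΣR = 3.696×10^-4 + 6.647 + 4.941×10^-4 + 0.1547 = 6.803 K/W
Q = ΔT/ΣR = (186 °C − 26.7 °C)/6.803 = 23.42 W
From the inner boundary to the vermiculite board/stainless steel interface, ΣR_partial = 6.647 K/W.
T_interface = T_in − Q·ΣR_partial = 186 °C − (23.42)(6.647) = 30.3 °C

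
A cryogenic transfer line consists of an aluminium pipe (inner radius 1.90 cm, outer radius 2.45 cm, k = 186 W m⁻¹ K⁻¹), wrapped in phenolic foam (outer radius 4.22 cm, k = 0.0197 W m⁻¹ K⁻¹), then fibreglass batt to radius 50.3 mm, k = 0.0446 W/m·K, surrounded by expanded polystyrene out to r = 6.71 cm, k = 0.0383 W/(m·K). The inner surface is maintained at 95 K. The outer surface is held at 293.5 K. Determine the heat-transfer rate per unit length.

Q' = 31.9 W/m

Resistance network (inner→outer):
  R'_aluminium = ln(0.0245/0.0190)/(2πk) = 0.2542/(2π·186) = 2.175×10^-4 m·K/W
  R'_phenolic foam = ln(0.0422/0.0245)/(2πk) = 0.5437/(2π·0.0197) = 4.393 m·K/W
  R'_fibreglass batt = ln(0.0503/0.0422)/(2πk) = 0.1756/(2π·0.0446) = 0.6266 m·K/W
  R'_expanded polystyrene = ln(0.0671/0.0503)/(2πk) = 0.2882/(2π·0.0383) = 1.198 m·K/W
ΣR = 2.175×10^-4 + 4.393 + 0.6266 + 1.198 = 6.218 m·K/W
Q' = ΔT/ΣR = (95 K − 293.5 K)/6.218 = -31.9 W/m
(Negative Q' ⇒ heat flows inward; heat gain = 31.9 W/m.)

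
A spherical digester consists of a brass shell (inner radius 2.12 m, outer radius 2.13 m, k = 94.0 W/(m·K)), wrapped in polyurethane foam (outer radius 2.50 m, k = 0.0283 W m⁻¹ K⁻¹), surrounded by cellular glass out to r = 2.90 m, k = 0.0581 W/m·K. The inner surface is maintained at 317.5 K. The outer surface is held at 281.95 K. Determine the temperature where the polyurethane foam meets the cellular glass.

Treat each layer as a resistance in series:
  R_brass = (1/2.12 − 1/2.13)/(4πk) = 0.002215/(4π·94.0) = 1.875×10^-6 K/W
  R_polyurethane foam = (1/2.13 − 1/2.50)/(4πk) = 0.06948/(4π·0.0283) = 0.1954 K/W
  R_cellular glass = (1/2.50 − 1/2.90)/(4πk) = 0.05517/(4π·0.0581) = 0.07557 K/W
ΣR = 1.875×10^-6 + 0.1954 + 0.07557 = 0.2710 K/W
Q = ΔT/ΣR = (317.5 K − 281.95 K)/0.2710 = 131.2 W
From the inner boundary to the polyurethane foam/cellular glass interface, ΣR_partial = 0.1954 K/W.
T_interface = T_in − Q·ΣR_partial = 317.5 K − (131.2)(0.1954) = 291.9 K

T = 291.9 K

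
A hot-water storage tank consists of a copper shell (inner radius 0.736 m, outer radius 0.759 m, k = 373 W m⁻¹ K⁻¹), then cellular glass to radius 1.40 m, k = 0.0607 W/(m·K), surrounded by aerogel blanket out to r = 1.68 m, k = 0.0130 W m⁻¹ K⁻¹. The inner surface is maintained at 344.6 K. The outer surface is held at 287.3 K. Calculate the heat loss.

Treat each layer as a resistance in series:
  R_copper = (1/0.736 − 1/0.759)/(4πk) = 0.04117/(4π·373) = 8.784×10^-6 K/W
  R_cellular glass = (1/0.759 − 1/1.40)/(4πk) = 0.6032/(4π·0.0607) = 0.7908 K/W
  R_aerogel blanket = (1/1.40 − 1/1.68)/(4πk) = 0.1190/(4π·0.0130) = 0.7287 K/W
ΣR = 8.784×10^-6 + 0.7908 + 0.7287 = 1.520 K/W
Q = ΔT/ΣR = (344.6 K − 287.3 K)/1.520 = 37.7 W

Q = 37.7 W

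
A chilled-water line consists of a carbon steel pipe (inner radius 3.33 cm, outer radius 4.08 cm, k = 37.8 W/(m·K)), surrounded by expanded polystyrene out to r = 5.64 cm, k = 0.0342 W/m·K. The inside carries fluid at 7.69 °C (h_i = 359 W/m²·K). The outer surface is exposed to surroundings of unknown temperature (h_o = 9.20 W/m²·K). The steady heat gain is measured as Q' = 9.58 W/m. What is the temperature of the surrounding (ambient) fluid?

T_out = 25.2 °C

Sum the resistances:
  R'_conv,in = 1/(2πr h) = 1/(2π·0.0333·359) = 0.01331 m·K/W
  R'_carbon steel = ln(0.0408/0.0333)/(2πk) = 0.2031/(2π·37.8) = 8.552×10^-4 m·K/W
  R'_expanded polystyrene = ln(0.0564/0.0408)/(2πk) = 0.3238/(2π·0.0342) = 1.507 m·K/W
  R'_conv,out = 1/(2πr h) = 1/(2π·0.0564·9.20) = 0.3067 m·K/W
ΣR = 1.828 m·K/W
ΔT = Q'·ΣR = 9.58 × 1.828 = 17.51 K
Heat flows inward, so T_out = T_in + ΔT = 7.69 + 17.51 = 25.2 °C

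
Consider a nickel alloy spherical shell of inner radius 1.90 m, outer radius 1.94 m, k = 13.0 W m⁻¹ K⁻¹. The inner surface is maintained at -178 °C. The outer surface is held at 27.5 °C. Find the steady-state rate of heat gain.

Q = 4πk·ΔT/(1/r₁ − 1/r₂) = 4π × 13.0 × 205.5 / (1/1.90 − 1/1.94) = 3.09×10^6 W

Q = 3.09×10^6 W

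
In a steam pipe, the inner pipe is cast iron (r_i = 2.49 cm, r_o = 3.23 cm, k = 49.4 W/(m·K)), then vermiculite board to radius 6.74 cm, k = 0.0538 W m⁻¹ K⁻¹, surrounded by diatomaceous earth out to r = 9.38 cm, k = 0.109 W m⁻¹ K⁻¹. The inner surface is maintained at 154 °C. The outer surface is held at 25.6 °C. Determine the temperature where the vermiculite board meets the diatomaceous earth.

T = 48.9 °C

Treat each layer as a resistance in series:
  R'_cast iron = ln(0.0323/0.0249)/(2πk) = 0.2602/(2π·49.4) = 8.383×10^-4 m·K/W
  R'_vermiculite board = ln(0.0674/0.0323)/(2πk) = 0.7356/(2π·0.0538) = 2.176 m·K/W
  R'_diatomaceous earth = ln(0.0938/0.0674)/(2πk) = 0.3305/(2π·0.109) = 0.4826 m·K/W
ΣR = 8.383×10^-4 + 2.176 + 0.4826 = 2.659 m·K/W
Q' = ΔT/ΣR = (154 °C − 25.6 °C)/2.659 = 48.29 W/m
From the inner boundary to the vermiculite board/diatomaceous earth interface, ΣR_partial = 2.177 m·K/W.
T_interface = T_in − Q'·ΣR_partial = 154 °C − (48.29)(2.177) = 48.9 °C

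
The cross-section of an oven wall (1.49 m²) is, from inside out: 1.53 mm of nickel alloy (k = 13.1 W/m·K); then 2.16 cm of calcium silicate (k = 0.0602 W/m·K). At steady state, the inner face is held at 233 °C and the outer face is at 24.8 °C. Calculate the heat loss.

Series thermal resistances, inner to outer:
  R_nickel alloy = L/(kA) = 0.00153/(13.1·1.49) = 7.839×10^-5 K/W
  R_calcium silicate = L/(kA) = 0.0216/(0.0602·1.49) = 0.2408 K/W
ΣR = 7.839×10^-5 + 0.2408 = 0.2409 K/W
Q = ΔT/ΣR = (233 °C − 24.8 °C)/0.2409 = 864 W

Q = 864 W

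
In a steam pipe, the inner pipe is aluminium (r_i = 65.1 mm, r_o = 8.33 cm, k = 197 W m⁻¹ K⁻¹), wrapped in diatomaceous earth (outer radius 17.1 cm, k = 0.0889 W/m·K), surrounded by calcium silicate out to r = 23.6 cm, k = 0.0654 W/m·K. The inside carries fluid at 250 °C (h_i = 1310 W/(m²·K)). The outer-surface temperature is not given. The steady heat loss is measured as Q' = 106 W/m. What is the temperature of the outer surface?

T_out = 30.2 °C

Series resistances:
  R'_conv,in = 1/(2πr h) = 1/(2π·0.0651·1310) = 0.001866 m·K/W
  R'_aluminium = ln(0.0833/0.0651)/(2πk) = 0.2465/(2π·197) = 1.992×10^-4 m·K/W
  R'_diatomaceous earth = ln(0.171/0.0833)/(2πk) = 0.7192/(2π·0.0889) = 1.288 m·K/W
  R'_calcium silicate = ln(0.236/0.171)/(2πk) = 0.3222/(2π·0.0654) = 0.7840 m·K/W
ΣR = 2.074 m·K/W
ΔT = Q'·ΣR = 106 × 2.074 = 219.8 K
Heat flows outward, so T_out = T_in − ΔT = 250 − 219.8 = 30.2 °C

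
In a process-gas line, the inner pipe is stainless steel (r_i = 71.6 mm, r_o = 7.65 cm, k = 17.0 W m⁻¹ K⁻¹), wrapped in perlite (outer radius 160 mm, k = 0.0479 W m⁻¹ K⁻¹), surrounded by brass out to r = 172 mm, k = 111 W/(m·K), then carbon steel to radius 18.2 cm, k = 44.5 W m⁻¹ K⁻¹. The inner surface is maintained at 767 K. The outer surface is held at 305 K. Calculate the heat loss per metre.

Treat each layer as a resistance in series:
  R'_stainless steel = ln(0.0765/0.0716)/(2πk) = 0.06620/(2π·17.0) = 6.197×10^-4 m·K/W
  R'_perlite = ln(0.160/0.0765)/(2πk) = 0.7379/(2π·0.0479) = 2.452 m·K/W
  R'_brass = ln(0.172/0.160)/(2πk) = 0.07232/(2π·111) = 1.037×10^-4 m·K/W
  R'_carbon steel = ln(0.182/0.172)/(2πk) = 0.05651/(2π·44.5) = 2.021×10^-4 m·K/W
ΣR = 6.197×10^-4 + 2.452 + 1.037×10^-4 + 2.021×10^-4 = 2.453 m·K/W
Q' = ΔT/ΣR = (767 K − 305 K)/2.453 = 188 W/m

Q' = 188 W/m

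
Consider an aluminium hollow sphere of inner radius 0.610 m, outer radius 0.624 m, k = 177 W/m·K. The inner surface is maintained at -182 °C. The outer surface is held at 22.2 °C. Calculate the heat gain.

Q = 4πk·ΔT/(1/r₁ − 1/r₂) = 4π × 177 × 204.2 / (1/0.610 − 1/0.624) = 1.23×10^7 W

Q = 12300 kW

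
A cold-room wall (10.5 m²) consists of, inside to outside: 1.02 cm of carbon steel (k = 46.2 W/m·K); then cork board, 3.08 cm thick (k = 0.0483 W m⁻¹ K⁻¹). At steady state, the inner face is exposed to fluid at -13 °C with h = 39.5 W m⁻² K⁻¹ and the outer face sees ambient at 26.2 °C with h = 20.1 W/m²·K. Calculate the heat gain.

Resistance network (inner→outer):
  R_conv,in = 1/(hA) = 1/(39.5·10.5) = 0.002411 K/W
  R_carbon steel = L/(kA) = 0.0102/(46.2·10.5) = 2.103×10^-5 K/W
  R_cork board = L/(kA) = 0.0308/(0.0483·10.5) = 0.06073 K/W
  R_conv,out = 1/(hA) = 1/(20.1·10.5) = 0.004738 K/W
ΣR = 0.002411 + 2.103×10^-5 + 0.06073 + 0.004738 = 0.06790 K/W
Q = ΔT/ΣR = (-13 °C − 26.2 °C)/0.06790 = -577 W
(Negative Q ⇒ heat flows inward; heat gain = 577 W.)

Q = 577 W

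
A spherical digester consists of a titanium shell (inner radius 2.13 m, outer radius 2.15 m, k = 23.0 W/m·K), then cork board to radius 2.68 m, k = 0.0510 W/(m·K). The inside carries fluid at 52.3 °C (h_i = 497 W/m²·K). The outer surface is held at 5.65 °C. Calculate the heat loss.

Resistance network (inner→outer):
  R_conv,in = 1/(4πr²h) = 1/(4π·2.13²·497) = 3.529×10^-5 K/W
  R_titanium = (1/2.13 − 1/2.15)/(4πk) = 0.004367/(4π·23.0) = 1.511×10^-5 K/W
  R_cork board = (1/2.15 − 1/2.68)/(4πk) = 0.09198/(4π·0.0510) = 0.1435 K/W
ΣR = 3.529×10^-5 + 1.511×10^-5 + 0.1435 = 0.1436 K/W
Q = ΔT/ΣR = (52.3 °C − 5.65 °C)/0.1436 = 325 W

Q = 325 W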